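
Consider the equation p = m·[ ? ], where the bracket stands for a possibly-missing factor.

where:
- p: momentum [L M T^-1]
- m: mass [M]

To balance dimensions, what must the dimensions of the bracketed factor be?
[L T^-1] — velocity (e.g. v)

p has dimensions [L M T^-1]; m has dimensions [M].
The bracketed factor must supply [L M T^-1] / [M] = [L T^-1].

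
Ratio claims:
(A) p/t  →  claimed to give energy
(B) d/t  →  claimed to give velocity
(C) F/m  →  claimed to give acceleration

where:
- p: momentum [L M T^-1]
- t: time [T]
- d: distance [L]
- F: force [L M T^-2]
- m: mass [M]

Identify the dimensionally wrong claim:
(A) p/t does not give energy

(A) p/t: [L M T^-2] ≠ energy [L^2 M T^-2] ✗
(B) d/t: [L T^-1] = velocity [L T^-1] ✓
(C) F/m: [L T^-2] = acceleration [L T^-2] ✓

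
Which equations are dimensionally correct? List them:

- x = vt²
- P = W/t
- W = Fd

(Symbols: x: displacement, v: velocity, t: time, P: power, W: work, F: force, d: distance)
Dimensionally correct: P = W/t, W = Fd
Dimensionally incorrect: x = vt²
Ordered (correct first, then incorrect): P = W/t, W = Fd, x = vt²

- x = vt²: LHS [L], RHS [L T] → incorrect ✗
- P = W/t: LHS [L^2 M T^-3], RHS [L^2 M T^-3] → correct ✓
- W = Fd: LHS [L^2 M T^-2], RHS [L^2 M T^-2] → correct ✓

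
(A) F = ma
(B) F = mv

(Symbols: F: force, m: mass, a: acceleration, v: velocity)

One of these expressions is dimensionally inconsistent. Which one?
(B)

(A) F = ma: LHS [L M T^-2], RHS [L M T^-2] ✓
(B) F = mv: LHS [L M T^-2], RHS [L M T^-1] ✗

Expression (B) F = mv is dimensionally incorrect.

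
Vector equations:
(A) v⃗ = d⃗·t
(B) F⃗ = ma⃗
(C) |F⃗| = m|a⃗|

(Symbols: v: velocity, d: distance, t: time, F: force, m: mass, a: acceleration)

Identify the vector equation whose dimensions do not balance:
(A) v⃗ = d⃗·t

(A) v⃗ = d⃗·t: LHS [L T^-1], RHS [L T] ✗ — velocity is displacement per time; should be d⃗/t
(B) F⃗ = ma⃗: LHS [L M T^-2], RHS [L M T^-2] ✓ — Force and acceleration are vectors, mass is a scalar
(C) |F⃗| = m|a⃗|: LHS [L M T^-2], RHS [L M T^-2] ✓ — magnitudes of vectors are scalars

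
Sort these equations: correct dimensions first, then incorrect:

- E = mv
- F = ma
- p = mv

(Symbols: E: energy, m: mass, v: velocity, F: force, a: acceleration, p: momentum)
Dimensionally correct: F = ma, p = mv
Dimensionally incorrect: E = mv
Ordered (correct first, then incorrect): F = ma, p = mv, E = mv

- E = mv: LHS [L^2 M T^-2], RHS [L M T^-1] → incorrect ✗
- F = ma: LHS [L M T^-2], RHS [L M T^-2] → correct ✓
- p = mv: LHS [L M T^-1], RHS [L M T^-1] → correct ✓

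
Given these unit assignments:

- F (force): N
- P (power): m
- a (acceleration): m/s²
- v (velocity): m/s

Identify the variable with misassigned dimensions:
P

The variable P (power) should have units W, not m.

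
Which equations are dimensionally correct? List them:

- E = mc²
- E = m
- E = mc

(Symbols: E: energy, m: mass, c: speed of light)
Dimensionally correct: E = mc²
Dimensionally incorrect: E = m, E = mc
Ordered (correct first, then incorrect): E = mc², E = m, E = mc

- E = mc²: LHS [L^2 M T^-2], RHS [L^2 M T^-2] → correct ✓
- E = m: LHS [L^2 M T^-2], RHS [M] → incorrect ✗
- E = mc: LHS [L^2 M T^-2], RHS [L M T^-1] → incorrect ✗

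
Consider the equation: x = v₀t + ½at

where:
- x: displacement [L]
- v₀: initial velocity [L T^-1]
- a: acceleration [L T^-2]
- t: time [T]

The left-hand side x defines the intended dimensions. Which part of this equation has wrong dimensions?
The term ½at

Checking each RHS term against the LHS:
- v₀t: [L] — matches x [L] ✓
- ½at: [L T^-1] — does NOT match x [L] ✗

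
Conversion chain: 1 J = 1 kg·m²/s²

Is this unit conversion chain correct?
The chain is correct (no errors).

Correct: Joule is defined as kg·m²/s²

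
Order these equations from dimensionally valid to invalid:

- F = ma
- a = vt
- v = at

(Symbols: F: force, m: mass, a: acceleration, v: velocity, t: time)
Dimensionally correct: F = ma, v = at
Dimensionally incorrect: a = vt
Ordered (correct first, then incorrect): F = ma, v = at, a = vt

- F = ma: LHS [L M T^-2], RHS [L M T^-2] → correct ✓
- a = vt: LHS [L T^-2], RHS [L] → incorrect ✗
- v = at: LHS [L T^-1], RHS [L T^-1] → correct ✓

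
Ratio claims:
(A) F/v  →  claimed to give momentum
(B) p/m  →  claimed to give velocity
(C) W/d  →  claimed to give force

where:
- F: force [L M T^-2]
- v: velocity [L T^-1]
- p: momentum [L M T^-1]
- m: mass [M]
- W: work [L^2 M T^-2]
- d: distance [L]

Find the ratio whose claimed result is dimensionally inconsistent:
(A) F/v does not give momentum

(A) F/v: [M T^-1] ≠ momentum [L M T^-1] ✗
(B) p/m: [L T^-1] = velocity [L T^-1] ✓
(C) W/d: [L M T^-2] = force [L M T^-2] ✓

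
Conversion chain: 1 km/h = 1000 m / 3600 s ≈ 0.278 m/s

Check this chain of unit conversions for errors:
The chain is correct (no errors).

Correct: 1 km = 1000 m, 1 h = 3600 s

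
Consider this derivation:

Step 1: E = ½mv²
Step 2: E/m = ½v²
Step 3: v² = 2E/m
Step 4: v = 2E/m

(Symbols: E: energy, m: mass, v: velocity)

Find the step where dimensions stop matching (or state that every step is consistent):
Step 4

Step 1: E = ½mv² → LHS [L^2 M T^-2], RHS [L^2 M T^-2] ✓
Step 2: E/m = ½v² → LHS [L^2 T^-2], RHS [L^2 T^-2] ✓
Step 3: v² = 2E/m → LHS [L^2 T^-2], RHS [L^2 T^-2] ✓
Step 4: v = 2E/m → LHS [L T^-1], RHS [L^2 T^-2] ✗

The first dimensional inconsistency appears in step 4: v = 2E/m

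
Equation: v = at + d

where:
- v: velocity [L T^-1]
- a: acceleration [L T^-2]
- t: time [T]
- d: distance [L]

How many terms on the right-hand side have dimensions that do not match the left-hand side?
1

LHS v: [L T^-1]
- at: [L T^-1] ✓
- d: [L] ✗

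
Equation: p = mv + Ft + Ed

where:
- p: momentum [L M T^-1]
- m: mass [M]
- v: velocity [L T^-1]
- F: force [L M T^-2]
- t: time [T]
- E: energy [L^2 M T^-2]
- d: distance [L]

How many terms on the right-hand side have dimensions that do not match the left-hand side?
1

LHS p: [L M T^-1]
- mv: [L M T^-1] ✓
- Ft: [L M T^-1] ✓
- Ed: [L^3 M T^-2] ✗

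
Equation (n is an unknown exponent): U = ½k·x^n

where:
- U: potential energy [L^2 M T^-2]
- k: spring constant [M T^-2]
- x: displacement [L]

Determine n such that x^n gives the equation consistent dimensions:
n = 2

U has dimensions [L^2 M T^-2]; x has dimensions [L].
The rest of the RHS has dimensions [M T^-2], so x^n must supply [L^2].
With n = 2: ½k·x^2 has dimensions [L^2 M T^-2], matching the LHS ✓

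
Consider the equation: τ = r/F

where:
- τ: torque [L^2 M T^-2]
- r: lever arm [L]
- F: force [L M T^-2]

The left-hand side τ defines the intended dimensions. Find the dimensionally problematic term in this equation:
The right-hand side term r/F

τ has dimensions [L^2 M T^-2], but r/F has dimensions [M^-1 T^2], so the term r/F is dimensionally wrong for τ.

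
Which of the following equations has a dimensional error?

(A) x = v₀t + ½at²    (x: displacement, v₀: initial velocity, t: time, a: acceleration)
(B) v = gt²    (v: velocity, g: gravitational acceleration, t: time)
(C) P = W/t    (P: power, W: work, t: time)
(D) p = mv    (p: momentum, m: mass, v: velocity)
(B) v = gt²

The equation (B) v = gt² is dimensionally incorrect.

LHS (v): [L T^-1]
RHS (gt²): [L] ✗

The dimensions do not match. The other three equations balance.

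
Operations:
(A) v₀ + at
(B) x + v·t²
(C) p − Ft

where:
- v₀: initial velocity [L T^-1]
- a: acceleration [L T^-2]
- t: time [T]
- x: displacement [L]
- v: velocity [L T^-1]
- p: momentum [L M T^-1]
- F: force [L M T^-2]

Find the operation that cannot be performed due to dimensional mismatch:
(B) x + v·t²

(A) v₀ + at: v₀ [L T^-1] and at [L T^-1] — same dimensions ✓
(B) x + v·t²: x [L] and v·t² [L T] — different dimensions cannot be added/subtracted ✗
(C) p − Ft: p [L M T^-1] and Ft [L M T^-1] — same dimensions ✓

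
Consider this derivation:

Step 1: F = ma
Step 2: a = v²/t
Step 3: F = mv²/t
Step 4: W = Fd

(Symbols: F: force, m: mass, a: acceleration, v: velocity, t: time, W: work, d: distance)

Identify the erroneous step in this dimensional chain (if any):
Step 2

Step 1: F = ma → LHS [L M T^-2], RHS [L M T^-2] ✓
Step 2: a = v²/t → LHS [L T^-2], RHS [L^2 T^-3] ✗

The first dimensional inconsistency appears in step 2: a = v²/t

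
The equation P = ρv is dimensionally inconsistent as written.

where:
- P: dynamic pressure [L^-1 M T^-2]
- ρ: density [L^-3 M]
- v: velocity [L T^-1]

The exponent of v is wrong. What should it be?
The exponent of v should be 2: P = ρv^2

The LHS P has dimensions [L^-1 M T^-2]; v has dimensions [L T^-1].
As written, the RHS ρv (exponent 1 on v) has dimensions [L^-2 M T^-1], which does not match.
With exponent 2, the RHS ρv^2 has dimensions [L^-1 M T^-2], matching the LHS.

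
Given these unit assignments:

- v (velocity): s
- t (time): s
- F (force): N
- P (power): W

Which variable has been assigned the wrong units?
v

The variable v (velocity) should have units m/s, not s.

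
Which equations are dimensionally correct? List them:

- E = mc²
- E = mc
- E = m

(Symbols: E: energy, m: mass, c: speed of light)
Dimensionally correct: E = mc²
Dimensionally incorrect: E = mc, E = m
Ordered (correct first, then incorrect): E = mc², E = mc, E = m

- E = mc²: LHS [L^2 M T^-2], RHS [L^2 M T^-2] → correct ✓
- E = mc: LHS [L^2 M T^-2], RHS [L M T^-1] → incorrect ✗
- E = m: LHS [L^2 M T^-2], RHS [M] → incorrect ✗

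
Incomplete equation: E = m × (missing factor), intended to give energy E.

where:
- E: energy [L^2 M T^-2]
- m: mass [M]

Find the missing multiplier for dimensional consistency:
v² (velocity squared), dimensions [L^2 T^-2]

E has dimensions [L^2 M T^-2] and m has dimensions [M].
The missing factor must have dimensions [L^2 M T^-2] / [M] = [L^2 T^-2], i.e. velocity squared (v²).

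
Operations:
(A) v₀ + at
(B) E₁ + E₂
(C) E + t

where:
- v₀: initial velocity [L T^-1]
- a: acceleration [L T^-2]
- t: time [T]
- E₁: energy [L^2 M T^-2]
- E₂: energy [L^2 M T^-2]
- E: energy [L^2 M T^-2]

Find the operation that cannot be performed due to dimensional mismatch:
(C) E + t

(A) v₀ + at: v₀ [L T^-1] and at [L T^-1] — same dimensions ✓
(B) E₁ + E₂: E₁ [L^2 M T^-2] and E₂ [L^2 M T^-2] — same dimensions ✓
(C) E + t: E [L^2 M T^-2] and t [T] — different dimensions cannot be added/subtracted ✗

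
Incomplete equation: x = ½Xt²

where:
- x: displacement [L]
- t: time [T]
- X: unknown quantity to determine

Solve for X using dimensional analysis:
X = a (acceleration), dimensions [L T^-2]

x has dimensions [L]; the rest of the RHS (½ t²) has dimensions [T^2].
So X must have dimensions [L T^-2] — X = a (acceleration).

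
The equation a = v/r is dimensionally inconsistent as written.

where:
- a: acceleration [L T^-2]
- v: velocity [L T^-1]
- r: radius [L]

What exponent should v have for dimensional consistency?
The exponent of v should be 2: a = v^2/r

The LHS a has dimensions [L T^-2]; v has dimensions [L T^-1].
As written, the RHS v/r (exponent 1 on v) has dimensions [T^-1], which does not match.
With exponent 2, the RHS v^2/r has dimensions [L T^-2], matching the LHS.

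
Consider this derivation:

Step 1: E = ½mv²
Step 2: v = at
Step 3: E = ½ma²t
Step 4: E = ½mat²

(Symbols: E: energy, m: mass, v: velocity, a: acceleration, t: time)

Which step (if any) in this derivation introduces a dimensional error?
Step 3

Step 1: E = ½mv² → LHS [L^2 M T^-2], RHS [L^2 M T^-2] ✓
Step 2: v = at → LHS [L T^-1], RHS [L T^-1] ✓
Step 3: E = ½ma²t → LHS [L^2 M T^-2], RHS [L^2 M T^-3] ✗

The first dimensional inconsistency appears in step 3: E = ½ma²t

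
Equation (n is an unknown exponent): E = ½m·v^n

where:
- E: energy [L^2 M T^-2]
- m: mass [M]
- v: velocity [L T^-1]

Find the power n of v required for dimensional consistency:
n = 2

E has dimensions [L^2 M T^-2]; v has dimensions [L T^-1].
The rest of the RHS has dimensions [M], so v^n must supply [L^2 T^-2].
With n = 2: ½m·v^2 has dimensions [L^2 M T^-2], matching the LHS ✓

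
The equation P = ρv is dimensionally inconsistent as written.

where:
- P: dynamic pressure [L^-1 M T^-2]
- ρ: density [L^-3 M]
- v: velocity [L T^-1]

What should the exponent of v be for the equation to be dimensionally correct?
The exponent of v should be 2: P = ρv^2

The LHS P has dimensions [L^-1 M T^-2]; v has dimensions [L T^-1].
As written, the RHS ρv (exponent 1 on v) has dimensions [L^-2 M T^-1], which does not match.
With exponent 2, the RHS ρv^2 has dimensions [L^-1 M T^-2], matching the LHS.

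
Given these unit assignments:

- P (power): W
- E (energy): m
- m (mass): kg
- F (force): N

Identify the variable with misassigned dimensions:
E

The variable E (energy) should have units J, not m.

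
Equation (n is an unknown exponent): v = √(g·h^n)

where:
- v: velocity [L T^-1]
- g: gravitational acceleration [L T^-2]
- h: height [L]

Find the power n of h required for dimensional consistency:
n = 1

v has dimensions [L T^-1]; h has dimensions [L].
With n = 1: √(g·h^1) has dimensions [L T^-1], matching the LHS ✓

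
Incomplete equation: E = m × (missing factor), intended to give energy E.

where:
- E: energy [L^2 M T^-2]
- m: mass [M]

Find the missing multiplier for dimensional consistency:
v² (velocity squared), dimensions [L^2 T^-2]

E has dimensions [L^2 M T^-2] and m has dimensions [M].
The missing factor must have dimensions [L^2 M T^-2] / [M] = [L^2 T^-2], i.e. velocity squared (v²).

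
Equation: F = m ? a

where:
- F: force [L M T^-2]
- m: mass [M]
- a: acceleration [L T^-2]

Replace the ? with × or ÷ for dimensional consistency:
multiplication (×): F = m × a

F [L M T^-2]; m [M]; a [L T^-2].
m × a → [L M T^-2] ✓
m ÷ a → [L^-1 M T^2] ✗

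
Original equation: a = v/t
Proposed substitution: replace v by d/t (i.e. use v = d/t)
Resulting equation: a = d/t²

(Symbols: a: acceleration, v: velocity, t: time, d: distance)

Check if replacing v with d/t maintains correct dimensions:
Yes

[v] = [L T^-1] and [d/t] = [L T^-1]. These match, so the substitution replaces a quantity by one of the same dimensions and the result a = d/t² has LHS [L T^-2] vs RHS [L T^-2] — still consistent.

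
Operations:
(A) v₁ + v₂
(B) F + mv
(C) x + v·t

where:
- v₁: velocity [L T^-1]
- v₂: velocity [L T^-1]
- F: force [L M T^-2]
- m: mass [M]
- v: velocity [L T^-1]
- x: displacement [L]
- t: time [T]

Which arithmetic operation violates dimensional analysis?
(B) F + mv

(A) v₁ + v₂: v₁ [L T^-1] and v₂ [L T^-1] — same dimensions ✓
(B) F + mv: F [L M T^-2] and mv [L M T^-1] — different dimensions cannot be added/subtracted ✗
(C) x + v·t: x [L] and v·t [L] — same dimensions ✓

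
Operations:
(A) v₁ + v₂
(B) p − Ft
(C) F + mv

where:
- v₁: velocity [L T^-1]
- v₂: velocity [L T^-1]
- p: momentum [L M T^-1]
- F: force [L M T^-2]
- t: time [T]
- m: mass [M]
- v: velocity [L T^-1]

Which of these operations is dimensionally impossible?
(C) F + mv

(A) v₁ + v₂: v₁ [L T^-1] and v₂ [L T^-1] — same dimensions ✓
(B) p − Ft: p [L M T^-1] and Ft [L M T^-1] — same dimensions ✓
(C) F + mv: F [L M T^-2] and mv [L M T^-1] — different dimensions cannot be added/subtracted ✗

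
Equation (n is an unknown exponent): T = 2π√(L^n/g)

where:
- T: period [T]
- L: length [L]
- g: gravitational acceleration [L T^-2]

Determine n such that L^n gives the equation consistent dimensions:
n = 1

T has dimensions [T]; L has dimensions [L].
With n = 1: 2π√(L^1/g) has dimensions [T], matching the LHS ✓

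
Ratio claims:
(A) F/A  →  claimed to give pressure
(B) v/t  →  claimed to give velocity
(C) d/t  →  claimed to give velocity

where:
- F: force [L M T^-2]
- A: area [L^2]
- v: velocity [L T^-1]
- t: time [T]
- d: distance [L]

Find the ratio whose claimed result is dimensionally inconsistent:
(B) v/t does not give velocity

(A) F/A: [L^-1 M T^-2] = pressure [L^-1 M T^-2] ✓
(B) v/t: [L T^-2] ≠ velocity [L T^-1] ✗
(C) d/t: [L T^-1] = velocity [L T^-1] ✓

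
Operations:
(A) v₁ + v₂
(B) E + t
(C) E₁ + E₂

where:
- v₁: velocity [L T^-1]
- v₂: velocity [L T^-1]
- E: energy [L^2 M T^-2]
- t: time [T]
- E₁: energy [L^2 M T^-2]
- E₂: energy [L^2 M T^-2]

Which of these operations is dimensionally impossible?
(B) E + t

(A) v₁ + v₂: v₁ [L T^-1] and v₂ [L T^-1] — same dimensions ✓
(B) E + t: E [L^2 M T^-2] and t [T] — different dimensions cannot be added/subtracted ✗
(C) E₁ + E₂: E₁ [L^2 M T^-2] and E₂ [L^2 M T^-2] — same dimensions ✓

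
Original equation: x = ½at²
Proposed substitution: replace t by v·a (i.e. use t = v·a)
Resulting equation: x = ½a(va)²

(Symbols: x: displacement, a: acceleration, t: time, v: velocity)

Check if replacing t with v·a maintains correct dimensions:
No

[t] = [T] and [v·a] = [L^2 T^-3]. These differ, so the substitution replaces a quantity by one of different dimensions and the result x = ½a(va)² has LHS [L] vs RHS [L^5 T^-8] — inconsistent.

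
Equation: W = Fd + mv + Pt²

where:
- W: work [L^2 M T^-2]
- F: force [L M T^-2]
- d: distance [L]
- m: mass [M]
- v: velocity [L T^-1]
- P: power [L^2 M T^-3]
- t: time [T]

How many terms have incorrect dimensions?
2

LHS W: [L^2 M T^-2]
- Fd: [L^2 M T^-2] ✓
- mv: [L M T^-1] ✗
- Pt²: [L^2 M T^-1] ✗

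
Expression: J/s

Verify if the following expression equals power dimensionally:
Yes

The expression J/s has dimensions [L^2 M T^-3], which is exactly power [L^2 M T^-3].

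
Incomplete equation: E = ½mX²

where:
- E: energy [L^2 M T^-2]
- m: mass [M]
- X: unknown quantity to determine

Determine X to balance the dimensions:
X = v (velocity), dimensions [L T^-1]

E has dimensions [L^2 M T^-2]; the rest of the RHS (½m) has dimensions [M].
So X² must have dimensions [L^2 T^-2], i.e. X has dimensions [L T^-1] — X = v (velocity).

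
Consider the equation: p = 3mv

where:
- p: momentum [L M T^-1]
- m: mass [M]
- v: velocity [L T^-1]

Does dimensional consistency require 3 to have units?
No

p has dimensions [L M T^-1] and mv already has dimensions [L M T^-1], so the equation balances without 3 contributing any dimensions. 3 is a pure (dimensionless) number; changing or removing it would not affect dimensional consistency.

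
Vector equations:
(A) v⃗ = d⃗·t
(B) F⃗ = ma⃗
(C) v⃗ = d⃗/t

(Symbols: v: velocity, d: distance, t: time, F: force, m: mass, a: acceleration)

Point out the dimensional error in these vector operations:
(A) v⃗ = d⃗·t

(A) v⃗ = d⃗·t: LHS [L T^-1], RHS [L T] ✗ — velocity is displacement per time; should be d⃗/t
(B) F⃗ = ma⃗: LHS [L M T^-2], RHS [L M T^-2] ✓ — Force and acceleration are vectors, mass is a scalar
(C) v⃗ = d⃗/t: LHS [L T^-1], RHS [L T^-1] ✓ — displacement (vector) divided by time (scalar)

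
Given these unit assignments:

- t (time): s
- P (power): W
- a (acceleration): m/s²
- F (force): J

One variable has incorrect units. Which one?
F

The variable F (force) should have units N, not J.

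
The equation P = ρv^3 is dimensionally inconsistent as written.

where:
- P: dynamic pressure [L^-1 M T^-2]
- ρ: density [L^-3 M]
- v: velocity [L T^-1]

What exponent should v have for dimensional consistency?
The exponent of v should be 2: P = ρv^2

The LHS P has dimensions [L^-1 M T^-2]; v has dimensions [L T^-1].
As written, the RHS ρv^3 (exponent 3 on v) has dimensions [M T^-3], which does not match.
With exponent 2, the RHS ρv^2 has dimensions [L^-1 M T^-2], matching the LHS.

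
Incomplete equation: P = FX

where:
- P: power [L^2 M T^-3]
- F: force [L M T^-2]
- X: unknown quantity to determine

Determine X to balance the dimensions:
X = v (velocity), dimensions [L T^-1]

P has dimensions [L^2 M T^-3]; the rest of the RHS (F) has dimensions [L M T^-2].
So X must have dimensions [L T^-1] — X = v (velocity).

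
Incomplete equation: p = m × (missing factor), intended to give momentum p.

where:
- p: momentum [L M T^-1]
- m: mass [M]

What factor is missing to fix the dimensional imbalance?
v (velocity), dimensions [L T^-1]

p has dimensions [L M T^-1] and m has dimensions [M].
The missing factor must have dimensions [L M T^-1] / [M] = [L T^-1], i.e. velocity (v).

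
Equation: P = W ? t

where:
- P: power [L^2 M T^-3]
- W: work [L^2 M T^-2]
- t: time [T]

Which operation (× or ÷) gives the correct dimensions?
division (÷): P = W ÷ t

P [L^2 M T^-3]; W [L^2 M T^-2]; t [T].
W × t → [L^2 M T^-1] ✗
W ÷ t → [L^2 M T^-3] ✓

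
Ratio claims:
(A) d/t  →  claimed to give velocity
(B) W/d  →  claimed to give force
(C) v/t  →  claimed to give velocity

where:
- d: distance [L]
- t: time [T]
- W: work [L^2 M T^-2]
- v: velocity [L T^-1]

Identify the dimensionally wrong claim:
(C) v/t does not give velocity

(A) d/t: [L T^-1] = velocity [L T^-1] ✓
(B) W/d: [L M T^-2] = force [L M T^-2] ✓
(C) v/t: [L T^-2] ≠ velocity [L T^-1] ✗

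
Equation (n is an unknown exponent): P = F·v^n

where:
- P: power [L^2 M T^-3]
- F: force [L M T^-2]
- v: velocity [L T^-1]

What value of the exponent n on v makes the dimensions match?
n = 1

P has dimensions [L^2 M T^-3]; v has dimensions [L T^-1].
The rest of the RHS has dimensions [L M T^-2], so v^n must supply [L T^-1].
With n = 1: F·v^1 has dimensions [L^2 M T^-3], matching the LHS ✓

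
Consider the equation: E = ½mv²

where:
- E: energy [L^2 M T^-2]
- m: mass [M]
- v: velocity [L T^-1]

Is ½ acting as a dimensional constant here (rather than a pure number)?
No

E has dimensions [L^2 M T^-2] and mv² already has dimensions [L^2 M T^-2], so the equation balances without ½ contributing any dimensions. ½ is a pure (dimensionless) number; changing or removing it would not affect dimensional consistency.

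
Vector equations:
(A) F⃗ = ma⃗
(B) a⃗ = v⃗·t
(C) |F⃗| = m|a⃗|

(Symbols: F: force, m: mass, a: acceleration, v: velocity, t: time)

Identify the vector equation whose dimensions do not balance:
(B) a⃗ = v⃗·t

(A) F⃗ = ma⃗: LHS [L M T^-2], RHS [L M T^-2] ✓ — Force and acceleration are vectors, mass is a scalar
(B) a⃗ = v⃗·t: LHS [L T^-2], RHS [L] ✗ — acceleration is velocity per time; should be v⃗/t
(C) |F⃗| = m|a⃗|: LHS [L M T^-2], RHS [L M T^-2] ✓ — magnitudes of vectors are scalars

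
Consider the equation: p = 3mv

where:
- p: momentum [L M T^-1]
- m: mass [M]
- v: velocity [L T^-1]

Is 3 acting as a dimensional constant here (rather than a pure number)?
No

p has dimensions [L M T^-1] and mv already has dimensions [L M T^-1], so the equation balances without 3 contributing any dimensions. 3 is a pure (dimensionless) number; changing or removing it would not affect dimensional consistency.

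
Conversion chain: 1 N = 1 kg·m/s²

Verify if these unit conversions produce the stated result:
The chain is correct (no errors).

Correct: Newton is defined as kg·m/s²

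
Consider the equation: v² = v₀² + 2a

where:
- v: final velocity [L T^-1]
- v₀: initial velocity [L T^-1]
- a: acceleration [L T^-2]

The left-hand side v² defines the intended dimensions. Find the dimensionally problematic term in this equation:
The term 2a

Checking each RHS term against the LHS:
- v₀²: [L^2 T^-2] — matches v² [L^2 T^-2] ✓
- 2a: [L T^-2] — does NOT match v² [L^2 T^-2] ✗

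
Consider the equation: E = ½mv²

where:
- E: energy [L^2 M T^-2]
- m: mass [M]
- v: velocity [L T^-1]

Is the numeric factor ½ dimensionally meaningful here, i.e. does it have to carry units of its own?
No

E has dimensions [L^2 M T^-2] and mv² already has dimensions [L^2 M T^-2], so the equation balances without ½ contributing any dimensions. ½ is a pure (dimensionless) number; changing or removing it would not affect dimensional consistency.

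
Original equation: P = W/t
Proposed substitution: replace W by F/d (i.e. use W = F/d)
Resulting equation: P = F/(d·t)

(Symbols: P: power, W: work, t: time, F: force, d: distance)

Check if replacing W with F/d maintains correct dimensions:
No

[W] = [L^2 M T^-2] and [F/d] = [M T^-2]. These differ, so the substitution replaces a quantity by one of different dimensions and the result P = F/(d·t) has LHS [L^2 M T^-3] vs RHS [M T^-3] — inconsistent.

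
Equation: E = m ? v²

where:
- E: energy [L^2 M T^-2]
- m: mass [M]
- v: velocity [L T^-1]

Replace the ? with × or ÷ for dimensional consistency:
multiplication (×): E = m × v²

E [L^2 M T^-2]; m [M]; v² [L^2 T^-2].
m × v² → [L^2 M T^-2] ✓
m ÷ v² → [L^-2 M T^2] ✗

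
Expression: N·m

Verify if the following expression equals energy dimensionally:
Yes

The expression N·m has dimensions [L^2 M T^-2], which is exactly energy [L^2 M T^-2].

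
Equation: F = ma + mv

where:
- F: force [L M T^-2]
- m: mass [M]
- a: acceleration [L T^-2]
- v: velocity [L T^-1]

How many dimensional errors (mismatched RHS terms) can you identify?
1

LHS F: [L M T^-2]
- ma: [L M T^-2] ✓
- mv: [L M T^-1] ✗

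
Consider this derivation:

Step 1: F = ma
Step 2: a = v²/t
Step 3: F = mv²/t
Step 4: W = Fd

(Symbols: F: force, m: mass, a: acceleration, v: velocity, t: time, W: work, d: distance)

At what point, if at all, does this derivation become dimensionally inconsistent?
Step 2

Step 1: F = ma → LHS [L M T^-2], RHS [L M T^-2] ✓
Step 2: a = v²/t → LHS [L T^-2], RHS [L^2 T^-3] ✗

The first dimensional inconsistency appears in step 2: a = v²/t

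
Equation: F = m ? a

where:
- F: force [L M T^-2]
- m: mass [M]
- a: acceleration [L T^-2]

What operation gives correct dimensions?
multiplication (×): F = m × a

F [L M T^-2]; m [M]; a [L T^-2].
m × a → [L M T^-2] ✓
m ÷ a → [L^-1 M T^2] ✗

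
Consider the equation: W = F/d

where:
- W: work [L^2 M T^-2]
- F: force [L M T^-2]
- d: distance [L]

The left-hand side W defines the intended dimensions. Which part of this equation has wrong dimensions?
The right-hand side term F/d

W has dimensions [L^2 M T^-2], but F/d has dimensions [M T^-2], so the term F/d is dimensionally wrong for W.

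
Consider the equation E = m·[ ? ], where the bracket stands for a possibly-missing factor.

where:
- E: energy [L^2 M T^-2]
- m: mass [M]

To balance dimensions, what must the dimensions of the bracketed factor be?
[L^2 T^-2] — velocity squared (e.g. v²)

E has dimensions [L^2 M T^-2]; m has dimensions [M].
The bracketed factor must supply [L^2 M T^-2] / [M] = [L^2 T^-2].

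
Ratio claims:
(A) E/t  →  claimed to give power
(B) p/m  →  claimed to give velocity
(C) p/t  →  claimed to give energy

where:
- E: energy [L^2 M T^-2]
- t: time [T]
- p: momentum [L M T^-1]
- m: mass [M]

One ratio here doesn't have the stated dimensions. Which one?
(C) p/t does not give energy

(A) E/t: [L^2 M T^-3] = power [L^2 M T^-3] ✓
(B) p/m: [L T^-1] = velocity [L T^-1] ✓
(C) p/t: [L M T^-2] ≠ energy [L^2 M T^-2] ✗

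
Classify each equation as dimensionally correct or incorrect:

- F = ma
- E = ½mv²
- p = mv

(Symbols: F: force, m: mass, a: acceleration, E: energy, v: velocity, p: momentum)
Dimensionally correct: F = ma, E = ½mv², p = mv
Dimensionally incorrect: none
Ordered (correct first, then incorrect): F = ma, E = ½mv², p = mv

- F = ma: LHS [L M T^-2], RHS [L M T^-2] → correct ✓
- E = ½mv²: LHS [L^2 M T^-2], RHS [L^2 M T^-2] → correct ✓
- p = mv: LHS [L M T^-1], RHS [L M T^-1] → correct ✓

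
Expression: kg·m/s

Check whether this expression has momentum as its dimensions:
Yes

The expression kg·m/s has dimensions [L M T^-1], which is exactly momentum [L M T^-1].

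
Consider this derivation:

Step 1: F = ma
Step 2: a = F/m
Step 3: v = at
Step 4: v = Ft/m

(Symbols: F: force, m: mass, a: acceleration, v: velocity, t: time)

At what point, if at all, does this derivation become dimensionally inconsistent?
No step introduces an error — all steps are dimensionally consistent.

Step 1: F = ma → LHS [L M T^-2], RHS [L M T^-2] ✓
Step 2: a = F/m → LHS [L T^-2], RHS [L T^-2] ✓
Step 3: v = at → LHS [L T^-1], RHS [L T^-1] ✓
Step 4: v = Ft/m → LHS [L T^-1], RHS [L T^-1] ✓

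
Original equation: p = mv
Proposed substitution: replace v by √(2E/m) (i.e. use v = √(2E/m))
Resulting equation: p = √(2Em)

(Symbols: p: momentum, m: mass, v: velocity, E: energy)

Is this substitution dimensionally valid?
Yes

[v] = [L T^-1] and [√(2E/m)] = [L T^-1]. These match, so the substitution replaces a quantity by one of the same dimensions and the result p = √(2Em) has LHS [L M T^-1] vs RHS [L M T^-1] — still consistent.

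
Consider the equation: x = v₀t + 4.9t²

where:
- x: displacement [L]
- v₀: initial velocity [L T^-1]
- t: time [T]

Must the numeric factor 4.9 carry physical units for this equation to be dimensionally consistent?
Yes

x has dimensions [L], while t² alone has dimensions [T^2]. For the equation to balance, the factor 4.9 must carry dimensions [L T^-2] — it is a dimensional constant (a numerical value of a physical quantity with its units suppressed), not a pure number.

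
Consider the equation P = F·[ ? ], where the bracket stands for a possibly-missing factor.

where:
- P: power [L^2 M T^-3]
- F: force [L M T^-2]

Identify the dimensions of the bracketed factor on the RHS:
[L T^-1] — velocity (e.g. v)

P has dimensions [L^2 M T^-3]; F has dimensions [L M T^-2].
The bracketed factor must supply [L^2 M T^-3] / [L M T^-2] = [L T^-1].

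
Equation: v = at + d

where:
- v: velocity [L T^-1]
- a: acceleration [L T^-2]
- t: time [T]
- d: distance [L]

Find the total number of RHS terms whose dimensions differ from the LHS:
1

LHS v: [L T^-1]
- at: [L T^-1] ✓
- d: [L] ✗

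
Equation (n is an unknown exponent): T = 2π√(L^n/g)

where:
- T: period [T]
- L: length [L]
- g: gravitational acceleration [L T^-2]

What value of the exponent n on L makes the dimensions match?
n = 1

T has dimensions [T]; L has dimensions [L].
With n = 1: 2π√(L^1/g) has dimensions [T], matching the LHS ✓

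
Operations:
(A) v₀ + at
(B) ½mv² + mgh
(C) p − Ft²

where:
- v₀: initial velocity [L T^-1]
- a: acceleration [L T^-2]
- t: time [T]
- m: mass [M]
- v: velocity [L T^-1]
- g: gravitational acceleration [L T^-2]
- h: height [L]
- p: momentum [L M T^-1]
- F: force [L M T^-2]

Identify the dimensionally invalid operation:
(C) p − Ft²

(A) v₀ + at: v₀ [L T^-1] and at [L T^-1] — same dimensions ✓
(B) ½mv² + mgh: ½mv² [L^2 M T^-2] and mgh [L^2 M T^-2] — same dimensions ✓
(C) p − Ft²: p [L M T^-1] and Ft² [L M] — different dimensions cannot be added/subtracted ✗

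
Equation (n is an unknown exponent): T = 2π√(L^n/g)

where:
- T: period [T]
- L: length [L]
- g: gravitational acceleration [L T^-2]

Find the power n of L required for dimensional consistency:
n = 1

T has dimensions [T]; L has dimensions [L].
With n = 1: 2π√(L^1/g) has dimensions [T], matching the LHS ✓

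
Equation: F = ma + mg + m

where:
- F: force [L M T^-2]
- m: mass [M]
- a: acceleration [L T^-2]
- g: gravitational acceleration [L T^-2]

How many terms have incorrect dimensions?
1

LHS F: [L M T^-2]
- ma: [L M T^-2] ✓
- mg: [L M T^-2] ✓
- m: [M] ✗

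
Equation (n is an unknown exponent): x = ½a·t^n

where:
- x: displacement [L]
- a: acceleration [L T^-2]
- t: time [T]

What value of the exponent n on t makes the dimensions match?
n = 2

x has dimensions [L]; t has dimensions [T].
The rest of the RHS has dimensions [L T^-2], so t^n must supply [T^2].
With n = 2: ½a·t^2 has dimensions [L], matching the LHS ✓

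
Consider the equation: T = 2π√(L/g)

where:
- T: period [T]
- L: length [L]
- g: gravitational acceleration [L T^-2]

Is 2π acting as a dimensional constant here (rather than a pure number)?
No

T has dimensions [T] and √(L/g) already has dimensions [T], so the equation balances without 2π contributing any dimensions. 2π is a pure (dimensionless) number; changing or removing it would not affect dimensional consistency.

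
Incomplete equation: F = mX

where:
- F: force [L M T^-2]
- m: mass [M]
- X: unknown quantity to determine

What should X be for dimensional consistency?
X = a (acceleration), dimensions [L T^-2]

F has dimensions [L M T^-2]; the rest of the RHS (m) has dimensions [M].
So X must have dimensions [L T^-2] — X = a (acceleration).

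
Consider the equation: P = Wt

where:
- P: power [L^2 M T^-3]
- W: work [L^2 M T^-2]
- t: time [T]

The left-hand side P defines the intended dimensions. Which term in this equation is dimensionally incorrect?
The right-hand side term Wt

P has dimensions [L^2 M T^-3], but Wt has dimensions [L^2 M T^-1], so the term Wt is dimensionally wrong for P.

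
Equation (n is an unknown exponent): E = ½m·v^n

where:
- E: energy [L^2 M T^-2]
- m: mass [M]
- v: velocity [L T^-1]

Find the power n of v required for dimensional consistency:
n = 2

E has dimensions [L^2 M T^-2]; v has dimensions [L T^-1].
The rest of the RHS has dimensions [M], so v^n must supply [L^2 T^-2].
With n = 2: ½m·v^2 has dimensions [L^2 M T^-2], matching the LHS ✓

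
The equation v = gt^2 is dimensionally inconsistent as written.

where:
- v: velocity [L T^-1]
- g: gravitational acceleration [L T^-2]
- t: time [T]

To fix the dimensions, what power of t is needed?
The exponent of t should be 1: v = gt

The LHS v has dimensions [L T^-1]; t has dimensions [T].
As written, the RHS gt^2 (exponent 2 on t) has dimensions [L], which does not match.
With exponent 1, the RHS gt has dimensions [L T^-1], matching the LHS.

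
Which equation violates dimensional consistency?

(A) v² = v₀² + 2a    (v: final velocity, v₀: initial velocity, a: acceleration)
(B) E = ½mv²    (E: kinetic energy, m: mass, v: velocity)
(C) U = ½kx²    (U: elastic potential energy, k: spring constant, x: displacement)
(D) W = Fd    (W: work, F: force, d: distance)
(A) v² = v₀² + 2a

The equation (A) v² = v₀² + 2a is dimensionally incorrect.

LHS (v²): [L^2 T^-2]
RHS terms:
  - v₀²: [L^2 T^-2] ✓
  - 2a: [L T^-2] ✗ (does not match LHS)

The dimensions do not match. The other three equations balance.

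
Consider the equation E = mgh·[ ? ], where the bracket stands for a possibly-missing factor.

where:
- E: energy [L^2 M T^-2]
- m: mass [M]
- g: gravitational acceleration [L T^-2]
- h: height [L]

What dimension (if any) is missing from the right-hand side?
Nothing is missing — the bracketed factor must be dimensionless.

E has dimensions [L^2 M T^-2] and mgh already has dimensions [L^2 M T^-2], so E = mgh is dimensionally complete.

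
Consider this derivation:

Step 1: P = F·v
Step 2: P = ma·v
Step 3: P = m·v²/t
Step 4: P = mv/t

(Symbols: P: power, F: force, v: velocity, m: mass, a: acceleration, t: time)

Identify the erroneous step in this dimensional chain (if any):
Step 4

Step 1: P = F·v → LHS [L^2 M T^-3], RHS [L^2 M T^-3] ✓
Step 2: P = ma·v → LHS [L^2 M T^-3], RHS [L^2 M T^-3] ✓
Step 3: P = m·v²/t → LHS [L^2 M T^-3], RHS [L^2 M T^-3] ✓
Step 4: P = mv/t → LHS [L^2 M T^-3], RHS [L M T^-2] ✗

The first dimensional inconsistency appears in step 4: P = mv/t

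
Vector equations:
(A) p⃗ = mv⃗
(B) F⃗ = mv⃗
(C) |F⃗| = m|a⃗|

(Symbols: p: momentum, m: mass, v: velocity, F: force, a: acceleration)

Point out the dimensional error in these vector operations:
(B) F⃗ = mv⃗

(A) p⃗ = mv⃗: LHS [L M T^-1], RHS [L M T^-1] ✓ — mass (scalar) times velocity (vector)
(B) F⃗ = mv⃗: LHS [L M T^-2], RHS [L M T^-1] ✗ — mass times velocity is momentum, not force; should be ma⃗
(C) |F⃗| = m|a⃗|: LHS [L M T^-2], RHS [L M T^-2] ✓ — magnitudes of vectors are scalars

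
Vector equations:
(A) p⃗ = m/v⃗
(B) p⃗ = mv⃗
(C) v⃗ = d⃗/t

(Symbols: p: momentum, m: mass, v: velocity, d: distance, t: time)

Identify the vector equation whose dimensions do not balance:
(A) p⃗ = m/v⃗

(A) p⃗ = m/v⃗: LHS [L M T^-1], RHS [L^-1 M T] ✗ — momentum is mass times velocity; should be mv⃗ (and division by a vector is undefined)
(B) p⃗ = mv⃗: LHS [L M T^-1], RHS [L M T^-1] ✓ — mass (scalar) times velocity (vector)
(C) v⃗ = d⃗/t: LHS [L T^-1], RHS [L T^-1] ✓ — displacement (vector) divided by time (scalar)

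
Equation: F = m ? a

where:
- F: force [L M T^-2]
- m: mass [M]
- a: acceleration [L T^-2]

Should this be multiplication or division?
multiplication (×): F = m × a

F [L M T^-2]; m [M]; a [L T^-2].
m × a → [L M T^-2] ✓
m ÷ a → [L^-1 M T^2] ✗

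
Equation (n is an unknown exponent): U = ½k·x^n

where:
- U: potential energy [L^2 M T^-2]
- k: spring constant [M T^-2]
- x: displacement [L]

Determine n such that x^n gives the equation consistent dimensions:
n = 2

U has dimensions [L^2 M T^-2]; x has dimensions [L].
The rest of the RHS has dimensions [M T^-2], so x^n must supply [L^2].
With n = 2: ½k·x^2 has dimensions [L^2 M T^-2], matching the LHS ✓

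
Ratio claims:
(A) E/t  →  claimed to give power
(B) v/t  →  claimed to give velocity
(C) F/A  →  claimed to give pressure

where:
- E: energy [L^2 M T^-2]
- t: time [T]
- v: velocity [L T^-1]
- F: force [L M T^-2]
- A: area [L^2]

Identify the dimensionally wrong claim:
(B) v/t does not give velocity

(A) E/t: [L^2 M T^-3] = power [L^2 M T^-3] ✓
(B) v/t: [L T^-2] ≠ velocity [L T^-1] ✗
(C) F/A: [L^-1 M T^-2] = pressure [L^-1 M T^-2] ✓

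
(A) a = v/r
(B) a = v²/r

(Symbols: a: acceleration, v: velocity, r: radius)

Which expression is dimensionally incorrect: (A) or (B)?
(A)

(A) a = v/r: LHS [L T^-2], RHS [T^-1] ✗
(B) a = v²/r: LHS [L T^-2], RHS [L T^-2] ✓

Expression (A) a = v/r is dimensionally incorrect.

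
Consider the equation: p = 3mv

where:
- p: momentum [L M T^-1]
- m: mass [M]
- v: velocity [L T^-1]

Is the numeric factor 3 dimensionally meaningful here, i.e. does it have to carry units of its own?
No

p has dimensions [L M T^-1] and mv already has dimensions [L M T^-1], so the equation balances without 3 contributing any dimensions. 3 is a pure (dimensionless) number; changing or removing it would not affect dimensional consistency.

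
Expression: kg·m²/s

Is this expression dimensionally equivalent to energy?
No

The expression kg·m²/s has dimensions [L^2 M T^-1], but energy has dimensions [L^2 M T^-2].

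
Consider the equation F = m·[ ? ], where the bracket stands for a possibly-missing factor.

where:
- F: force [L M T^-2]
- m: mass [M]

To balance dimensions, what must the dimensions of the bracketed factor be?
[L T^-2] — acceleration (e.g. a)

F has dimensions [L M T^-2]; m has dimensions [M].
The bracketed factor must supply [L M T^-2] / [M] = [L T^-2].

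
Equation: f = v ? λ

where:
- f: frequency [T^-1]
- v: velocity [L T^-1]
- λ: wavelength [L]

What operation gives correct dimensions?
division (÷): f = v ÷ λ

f [T^-1]; v [L T^-1]; λ [L].
v × λ → [L^2 T^-1] ✗
v ÷ λ → [T^-1] ✓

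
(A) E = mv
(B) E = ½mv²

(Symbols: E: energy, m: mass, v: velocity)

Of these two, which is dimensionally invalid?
(A)

(A) E = mv: LHS [L^2 M T^-2], RHS [L M T^-1] ✗
(B) E = ½mv²: LHS [L^2 M T^-2], RHS [L^2 M T^-2] ✓

Expression (A) E = mv is dimensionally incorrect.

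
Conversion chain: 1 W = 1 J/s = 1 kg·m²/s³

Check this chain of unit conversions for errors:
The chain is correct (no errors).

Correct: Watt is Joule per second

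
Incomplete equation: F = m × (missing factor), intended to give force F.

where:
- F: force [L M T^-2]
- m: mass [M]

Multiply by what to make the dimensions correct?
a (acceleration), dimensions [L T^-2]

F has dimensions [L M T^-2] and m has dimensions [M].
The missing factor must have dimensions [L M T^-2] / [M] = [L T^-2], i.e. acceleration (a).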